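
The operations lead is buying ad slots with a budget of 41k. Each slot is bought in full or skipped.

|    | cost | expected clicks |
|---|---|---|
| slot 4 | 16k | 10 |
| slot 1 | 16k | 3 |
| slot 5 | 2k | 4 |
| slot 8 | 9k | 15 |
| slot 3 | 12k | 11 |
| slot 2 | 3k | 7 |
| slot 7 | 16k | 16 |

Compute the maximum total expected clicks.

Treat it as a binary knapsack problem.
Take slot 8, slot 3, slot 2, and slot 7: cost 9 + 12 + 3 + 16 = 40 ≤ 41, expected clicks 15 + 11 + 7 + 16 = 49.
No other feasible combination does better.

49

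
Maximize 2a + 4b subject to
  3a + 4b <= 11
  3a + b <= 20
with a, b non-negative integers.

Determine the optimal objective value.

Relaxing integrality, the LP optimum is 11.00 at (a,b) = (0, 2.75), which is not an integer point.
(a,b)=(1,2): 3·1+4·2=11≤11, 3·1+1·2=5≤20, objective 10.
(a,b)=(2,1): 3·2+4·1=10≤11, 3·2+1·1=7≤20, objective 8.
(a,b)=(0,2): 3·0+4·2=8≤11, 3·0+1·2=2≤20, objective 8.
The best lattice point is (1,2), giving 10.

10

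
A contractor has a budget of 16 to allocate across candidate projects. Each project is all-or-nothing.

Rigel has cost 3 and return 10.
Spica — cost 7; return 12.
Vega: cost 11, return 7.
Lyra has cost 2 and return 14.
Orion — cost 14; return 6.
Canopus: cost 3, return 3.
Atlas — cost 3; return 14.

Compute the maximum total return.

50

Allowing fractional choices, the relaxed optimum would be about 51.0, but projects are indivisible.
Rigel + Spica + Lyra + Atlas: cost 3 + 7 + 2 + 3 = 15 ≤ 16, return 10 + 12 + 14 + 14 = 50.
Rigel + Lyra + Canopus + Atlas: cost 3 + 2 + 3 + 3 = 11 ≤ 16, return 10 + 14 + 3 + 14 = 41.
Spica + Lyra + Canopus + Atlas: cost 7 + 2 + 3 + 3 = 15 ≤ 16, return 12 + 14 + 3 + 14 = 43.
Best is Rigel, Spica, Lyra, and Atlas with total return 50.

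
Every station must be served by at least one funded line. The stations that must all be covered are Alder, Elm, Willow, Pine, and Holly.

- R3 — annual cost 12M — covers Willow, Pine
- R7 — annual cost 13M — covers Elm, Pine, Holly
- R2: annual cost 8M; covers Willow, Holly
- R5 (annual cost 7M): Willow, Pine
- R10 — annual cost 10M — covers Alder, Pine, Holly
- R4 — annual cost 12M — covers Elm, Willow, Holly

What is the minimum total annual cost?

Choose R10 and R4: together they cover Alder, Elm, Willow, Pine, Holly — every station.
Total annual cost: 10 + 12 = 22.
No cover costs less than 22.

22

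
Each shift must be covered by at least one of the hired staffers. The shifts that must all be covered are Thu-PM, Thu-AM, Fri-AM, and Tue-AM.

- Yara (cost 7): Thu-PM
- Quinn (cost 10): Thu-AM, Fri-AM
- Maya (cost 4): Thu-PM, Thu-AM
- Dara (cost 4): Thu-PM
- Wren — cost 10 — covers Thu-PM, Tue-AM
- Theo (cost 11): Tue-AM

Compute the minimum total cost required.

The greedy cost-per-new-shift heuristic would pick Maya, Quinn, and Wren for 24, but a cheaper cover exists.
Choose Quinn and Wren: together they cover Thu-PM, Thu-AM, Fri-AM, Tue-AM — every shift.
Total cost: 10 + 10 = 20.
No cover costs less than 20.

20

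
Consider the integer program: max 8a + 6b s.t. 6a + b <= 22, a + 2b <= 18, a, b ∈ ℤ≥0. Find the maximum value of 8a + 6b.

64

The continuous relaxation peaks at (2.36, 7.82) with value 65.82; rounding to a feasible lattice point costs some objective.
(a,b)=(2,8): 6·2+1·8=20≤22, 1·2+2·8=18≤18, objective 64.
(a,b)=(2,7): 6·2+1·7=19≤22, 1·2+2·7=16≤18, objective 58.
(a,b)=(1,8): 6·1+1·8=14≤22, 1·1+2·8=17≤18, objective 56.
(a,b)=(2,6): 6·2+1·6=18≤22, 1·2+2·6=14≤18, objective 52.
Maximum is 64 at (a,b)=(2,8).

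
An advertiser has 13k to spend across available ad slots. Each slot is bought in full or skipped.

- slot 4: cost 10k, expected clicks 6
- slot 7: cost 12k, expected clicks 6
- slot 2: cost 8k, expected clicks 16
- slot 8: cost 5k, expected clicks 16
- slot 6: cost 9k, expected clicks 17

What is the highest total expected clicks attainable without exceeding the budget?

Take slot 2 and slot 8: cost 8 + 5 = 13 ≤ 13, expected clicks 16 + 16 = 32.
No other feasible combination does better.

32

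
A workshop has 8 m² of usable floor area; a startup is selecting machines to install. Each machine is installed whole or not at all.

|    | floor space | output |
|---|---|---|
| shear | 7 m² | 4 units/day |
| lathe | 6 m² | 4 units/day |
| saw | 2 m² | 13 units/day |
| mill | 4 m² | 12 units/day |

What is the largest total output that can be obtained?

Allowing fractional choices, the relaxed optimum would be about 26.3, but machines are indivisible.
saw: floor space 2 ≤ 8, output 13.
lathe + saw: floor space 6 + 2 = 8 ≤ 8, output 4 + 13 = 17.
saw + mill: floor space 2 + 4 = 6 ≤ 8, output 13 + 12 = 25.
Best is saw and mill with total output 25.

25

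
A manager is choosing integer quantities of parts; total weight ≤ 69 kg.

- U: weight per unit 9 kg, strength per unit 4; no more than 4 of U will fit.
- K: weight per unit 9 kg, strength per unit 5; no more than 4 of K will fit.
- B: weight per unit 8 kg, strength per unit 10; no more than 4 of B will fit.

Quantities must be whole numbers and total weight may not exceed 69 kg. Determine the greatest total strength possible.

This is a bounded integer knapsack.
B has the best ratio (10/8); taking only B gives at most 4×10 = 40 (stopped by the supply cap of 4).
Mixing does better — 4×K and 4×B: weight 68 ≤ 69, strength 4·5 + 4·10 = 60.

60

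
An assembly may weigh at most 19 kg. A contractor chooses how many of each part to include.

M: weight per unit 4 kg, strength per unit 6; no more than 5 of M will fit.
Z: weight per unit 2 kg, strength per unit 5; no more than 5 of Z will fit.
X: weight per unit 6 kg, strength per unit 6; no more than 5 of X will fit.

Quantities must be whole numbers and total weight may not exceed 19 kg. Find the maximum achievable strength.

37

2×M and 5×Z: weight 18 ≤ 19, strength 2·6 + 5·5 = 37.
3×M and 3×Z: weight 18 ≤ 19, strength 3·6 + 3·5 = 33.
Best is 37.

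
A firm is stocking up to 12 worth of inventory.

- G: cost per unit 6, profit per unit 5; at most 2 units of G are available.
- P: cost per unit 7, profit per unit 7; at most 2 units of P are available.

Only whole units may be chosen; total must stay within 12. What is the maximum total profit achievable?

10

This is a bounded integer knapsack.
Take 2×G: cost 12 ≤ 12, profit 2·5 = 10.
No other integer combination yields more.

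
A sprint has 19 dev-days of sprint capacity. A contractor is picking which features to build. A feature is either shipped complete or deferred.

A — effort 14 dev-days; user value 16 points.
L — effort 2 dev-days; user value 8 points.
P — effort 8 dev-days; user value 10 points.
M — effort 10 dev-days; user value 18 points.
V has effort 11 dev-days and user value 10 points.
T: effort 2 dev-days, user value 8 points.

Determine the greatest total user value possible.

34

This is an integer program with binary decision variables.
P + M: effort 8 + 10 = 18 ≤ 19, user value 10 + 18 = 28.
A + L + T: effort 14 + 2 + 2 = 18 ≤ 19, user value 16 + 8 + 8 = 32.
L + M + T: effort 2 + 10 + 2 = 14 ≤ 19, user value 8 + 18 + 8 = 34.
Best is L, M, and T with total user value 34.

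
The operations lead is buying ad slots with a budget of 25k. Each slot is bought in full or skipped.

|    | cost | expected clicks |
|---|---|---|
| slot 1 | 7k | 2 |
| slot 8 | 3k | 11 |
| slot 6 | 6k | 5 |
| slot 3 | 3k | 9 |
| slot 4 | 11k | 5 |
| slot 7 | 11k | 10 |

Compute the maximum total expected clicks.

35

This is an integer program with binary decision variables.
Allowing fractional choices, the relaxed optimum would be about 35.9, but ad slots are indivisible.
slot 1 + slot 8 + slot 3 + slot 7: cost 7 + 3 + 3 + 11 = 24 ≤ 25, expected clicks 2 + 11 + 9 + 10 = 32.
slot 8 + slot 3 + slot 7: cost 3 + 3 + 11 = 17 ≤ 25, expected clicks 11 + 9 + 10 = 30.
slot 8 + slot 6 + slot 3 + slot 7: cost 3 + 6 + 3 + 11 = 23 ≤ 25, expected clicks 11 + 5 + 9 + 10 = 35.
Best is slot 8, slot 6, slot 3, and slot 7 with total expected clicks 35.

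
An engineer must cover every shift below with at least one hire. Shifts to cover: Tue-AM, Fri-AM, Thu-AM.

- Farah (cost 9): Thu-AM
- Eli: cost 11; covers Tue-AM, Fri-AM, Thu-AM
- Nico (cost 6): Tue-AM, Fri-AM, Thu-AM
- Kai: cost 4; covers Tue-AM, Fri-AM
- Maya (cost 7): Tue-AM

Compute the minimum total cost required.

Nico alone covers Tue-AM, Fri-AM, Thu-AM — every shift.
Total cost: 6.
No cover costs less than 6.

6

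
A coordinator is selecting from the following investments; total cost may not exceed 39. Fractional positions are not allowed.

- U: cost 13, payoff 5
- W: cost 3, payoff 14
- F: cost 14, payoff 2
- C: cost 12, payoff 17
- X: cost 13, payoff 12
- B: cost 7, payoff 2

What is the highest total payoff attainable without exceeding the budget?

45

W + C + X + B: cost 3 + 12 + 13 + 7 = 35 ≤ 39, payoff 14 + 17 + 12 + 2 = 45.
W + C + X: cost 3 + 12 + 13 = 28 ≤ 39, payoff 14 + 17 + 12 = 43.
U + W + C + B: cost 13 + 3 + 12 + 7 = 35 ≤ 39, payoff 5 + 14 + 17 + 2 = 38.
Best is W, C, X, and B with total payoff 45.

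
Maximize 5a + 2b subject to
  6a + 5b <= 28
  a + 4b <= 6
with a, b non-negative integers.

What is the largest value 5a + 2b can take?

The continuous relaxation peaks at (4.67, 0) with value 23.33; rounding to a feasible lattice point costs some objective.
(a,b)=(4,0): 6·4+5·0=24≤28, 1·4+4·0=4≤6, objective 20.
(a,b)=(3,0): 6·3+5·0=18≤28, 1·3+4·0=3≤6, objective 15.
The best lattice point is (4,0), giving 20.

20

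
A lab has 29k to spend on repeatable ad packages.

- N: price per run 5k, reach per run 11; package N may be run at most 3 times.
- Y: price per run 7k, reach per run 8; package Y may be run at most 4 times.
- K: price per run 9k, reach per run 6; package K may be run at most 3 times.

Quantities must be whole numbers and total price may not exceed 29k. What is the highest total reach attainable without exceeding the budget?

N has the best ratio (11/5); taking only N gives at most 3×11 = 33 (stopped by the supply cap of 3).
Mixing does better — 3×N and 2×Y: price 29 ≤ 29, reach 3·11 + 2·8 = 49.

49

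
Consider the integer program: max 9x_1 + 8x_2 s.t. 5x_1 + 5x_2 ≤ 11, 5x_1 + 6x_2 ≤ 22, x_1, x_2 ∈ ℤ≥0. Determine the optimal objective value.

The continuous relaxation peaks at (2.2, 0) with value 19.80; rounding to a feasible lattice point costs some objective.
(x_1,x_2)=(2,0): 5·2+5·0=10≤11, 5·2+6·0=10≤22, objective 18.
(x_1,x_2)=(1,1): 5·1+5·1=10≤11, 5·1+6·1=11≤22, objective 17.
(x_1,x_2)=(1,0): 5·1+5·0=5≤11, 5·1+6·0=5≤22, objective 9.
No feasible integer point exceeds 18.

18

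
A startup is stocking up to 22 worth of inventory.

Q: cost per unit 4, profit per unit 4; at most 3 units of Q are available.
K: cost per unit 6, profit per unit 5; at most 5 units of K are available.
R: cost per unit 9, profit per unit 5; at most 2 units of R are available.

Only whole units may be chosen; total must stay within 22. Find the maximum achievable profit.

This is a bounded integer knapsack.
Take 1×Q and 3×K: cost 22 ≤ 22, profit 1·4 + 3·5 = 19.
No other integer combination yields more.

19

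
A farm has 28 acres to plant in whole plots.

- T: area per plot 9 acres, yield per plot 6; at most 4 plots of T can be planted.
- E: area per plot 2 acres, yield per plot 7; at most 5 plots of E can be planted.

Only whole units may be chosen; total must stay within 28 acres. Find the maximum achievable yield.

47

E has the best ratio (7/2); taking only E gives at most 5×7 = 35 (stopped by the supply cap of 5).
Mixing does better — 2×T and 5×E: area 28 ≤ 28, yield 2·6 + 5·7 = 47.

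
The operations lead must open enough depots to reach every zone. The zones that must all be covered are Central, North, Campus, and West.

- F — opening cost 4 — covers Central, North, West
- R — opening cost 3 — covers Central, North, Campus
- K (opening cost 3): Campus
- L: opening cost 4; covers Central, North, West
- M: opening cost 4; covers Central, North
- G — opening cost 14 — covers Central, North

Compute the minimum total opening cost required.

7

This is a weighted set-cover instance.
Choose F and R: together they cover Central, North, Campus, West — every zone.
Total opening cost: 4 + 3 = 7.
No cover costs less than 7.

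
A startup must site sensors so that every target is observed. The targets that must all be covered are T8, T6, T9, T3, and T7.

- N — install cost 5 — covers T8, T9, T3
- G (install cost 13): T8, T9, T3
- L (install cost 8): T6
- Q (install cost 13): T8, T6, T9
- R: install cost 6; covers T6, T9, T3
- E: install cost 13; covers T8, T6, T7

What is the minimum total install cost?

18

The greedy cost-per-new-target heuristic would pick N, R, and E for 24, but a cheaper cover exists.
Choose N and E: together they cover T8, T6, T9, T3, T7 — every target.
Total install cost: 5 + 13 = 18.
No cover costs less than 18.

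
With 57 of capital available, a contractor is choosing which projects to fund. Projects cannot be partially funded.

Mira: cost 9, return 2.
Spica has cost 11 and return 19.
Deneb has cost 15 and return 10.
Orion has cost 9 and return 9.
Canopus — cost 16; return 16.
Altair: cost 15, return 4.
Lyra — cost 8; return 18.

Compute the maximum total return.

64

Mira + Spica + Orion + Canopus + Lyra: cost 9 + 11 + 9 + 16 + 8 = 53 ≤ 57, return 2 + 19 + 9 + 16 + 18 = 64.
Spica + Deneb + Canopus + Lyra: cost 11 + 15 + 16 + 8 = 50 ≤ 57, return 19 + 10 + 16 + 18 = 63.
Spica + Orion + Canopus + Lyra: cost 11 + 9 + 16 + 8 = 44 ≤ 57, return 19 + 9 + 16 + 18 = 62.
Best is Mira, Spica, Orion, Canopus, and Lyra with total return 64.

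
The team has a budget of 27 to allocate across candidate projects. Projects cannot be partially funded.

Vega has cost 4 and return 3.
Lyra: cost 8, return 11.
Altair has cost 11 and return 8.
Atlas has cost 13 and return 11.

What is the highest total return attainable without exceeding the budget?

25

Treat it as a binary knapsack problem.
Take Vega, Lyra, and Atlas: cost 4 + 8 + 13 = 25 ≤ 27, return 3 + 11 + 11 = 25.
No other feasible combination does better.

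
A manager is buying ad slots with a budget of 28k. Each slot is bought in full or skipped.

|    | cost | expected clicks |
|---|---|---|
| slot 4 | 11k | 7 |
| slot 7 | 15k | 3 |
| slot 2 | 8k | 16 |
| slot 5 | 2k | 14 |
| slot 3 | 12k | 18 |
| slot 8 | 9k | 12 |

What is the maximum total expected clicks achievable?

48

Allowing fractional choices, the relaxed optimum would be about 56.0, but ad slots are indivisible.
slot 2 + slot 5 + slot 8: cost 8 + 2 + 9 = 19 ≤ 28, expected clicks 16 + 14 + 12 = 42.
slot 5 + slot 3 + slot 8: cost 2 + 12 + 9 = 23 ≤ 28, expected clicks 14 + 18 + 12 = 44.
slot 2 + slot 5 + slot 3: cost 8 + 2 + 12 = 22 ≤ 28, expected clicks 16 + 14 + 18 = 48.
Best is slot 2, slot 5, and slot 3 with total expected clicks 48.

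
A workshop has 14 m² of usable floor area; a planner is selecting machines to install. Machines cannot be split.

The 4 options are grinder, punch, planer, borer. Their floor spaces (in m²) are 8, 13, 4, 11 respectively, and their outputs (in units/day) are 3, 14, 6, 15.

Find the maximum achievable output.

Treat it as a binary knapsack problem.
Take borer: floor space 11 ≤ 14, output 15.
No other feasible combination does better.

15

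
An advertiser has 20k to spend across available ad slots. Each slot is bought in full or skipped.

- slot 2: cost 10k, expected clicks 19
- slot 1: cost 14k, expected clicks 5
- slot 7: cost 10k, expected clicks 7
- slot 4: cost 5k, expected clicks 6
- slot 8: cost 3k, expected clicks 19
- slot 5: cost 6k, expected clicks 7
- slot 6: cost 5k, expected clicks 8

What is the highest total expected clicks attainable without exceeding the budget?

46

This is an integer program with binary decision variables.
Allowing fractional choices, the relaxed optimum would be about 48.4, but ad slots are indivisible.
slot 2 + slot 4 + slot 8: cost 10 + 5 + 3 = 18 ≤ 20, expected clicks 19 + 6 + 19 = 44.
slot 2 + slot 8 + slot 5: cost 10 + 3 + 6 = 19 ≤ 20, expected clicks 19 + 19 + 7 = 45.
slot 2 + slot 8 + slot 6: cost 10 + 3 + 5 = 18 ≤ 20, expected clicks 19 + 19 + 8 = 46.
Best is slot 2, slot 8, and slot 6 with total expected clicks 46.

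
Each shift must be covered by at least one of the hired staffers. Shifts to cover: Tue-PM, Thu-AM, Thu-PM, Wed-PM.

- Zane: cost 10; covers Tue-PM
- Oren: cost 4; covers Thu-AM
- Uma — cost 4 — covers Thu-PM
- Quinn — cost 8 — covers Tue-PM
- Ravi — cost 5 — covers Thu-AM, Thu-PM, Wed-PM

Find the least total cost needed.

Choose Quinn and Ravi: together they cover Tue-PM, Thu-AM, Thu-PM, Wed-PM — every shift.
Total cost: 8 + 5 = 13.

13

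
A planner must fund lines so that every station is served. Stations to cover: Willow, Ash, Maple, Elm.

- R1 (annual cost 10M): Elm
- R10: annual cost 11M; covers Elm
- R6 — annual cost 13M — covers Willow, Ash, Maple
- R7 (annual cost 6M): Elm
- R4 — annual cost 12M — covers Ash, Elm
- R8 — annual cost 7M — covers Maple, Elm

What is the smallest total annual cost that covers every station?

This is a weighted set-cover instance.
The greedy cost-per-new-station heuristic would pick R8 and R6 for 20, but a cheaper cover exists.
Choose R6 and R7: together they cover Willow, Ash, Maple, Elm — every station.
Total annual cost: 13 + 6 = 19.
No cover costs less than 19.

19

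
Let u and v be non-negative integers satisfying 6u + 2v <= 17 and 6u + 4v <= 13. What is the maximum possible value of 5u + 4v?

12

(u,v)=(0,3): 6·0+2·3=6≤17, 6·0+4·3=12≤13, objective 12.
(u,v)=(0,2): 6·0+2·2=4≤17, 6·0+4·2=8≤13, objective 8.
No feasible integer point exceeds 12.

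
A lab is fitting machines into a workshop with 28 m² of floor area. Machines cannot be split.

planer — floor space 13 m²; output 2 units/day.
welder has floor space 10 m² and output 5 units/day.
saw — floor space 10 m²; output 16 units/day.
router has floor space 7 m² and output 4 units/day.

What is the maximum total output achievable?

This is a 0-1 knapsack instance.
Take welder, saw, and router: floor space 10 + 10 + 7 = 27 ≤ 28, output 5 + 16 + 4 = 25.
No other feasible combination does better.

25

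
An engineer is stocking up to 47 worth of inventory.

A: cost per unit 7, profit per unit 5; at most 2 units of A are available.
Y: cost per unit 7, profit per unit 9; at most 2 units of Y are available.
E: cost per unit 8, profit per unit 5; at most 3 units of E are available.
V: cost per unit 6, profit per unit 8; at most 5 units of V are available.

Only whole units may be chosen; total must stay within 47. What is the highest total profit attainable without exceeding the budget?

V has the best ratio (8/6); taking only V gives at most 5×8 = 40 (stopped by the supply cap of 5).
Mixing does better — 2×Y and 5×V: cost 44 ≤ 47, profit 2·9 + 5·8 = 58.

58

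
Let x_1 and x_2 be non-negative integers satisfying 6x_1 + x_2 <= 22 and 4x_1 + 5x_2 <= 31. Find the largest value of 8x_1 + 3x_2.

33

(x_1,x_2)=(3,3) is feasible, giving 33.
(x_1,x_2)=(3,2) is feasible, giving 30.
Maximum is 33 at (x_1,x_2)=(3,3).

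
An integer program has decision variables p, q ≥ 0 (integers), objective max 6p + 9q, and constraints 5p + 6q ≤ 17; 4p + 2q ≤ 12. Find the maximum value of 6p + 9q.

Relaxing integrality, the LP optimum is 25.50 at (p,q) = (0, 2.83), which is not an integer point.
(p,q)=(1,2): 5·1+6·2=17≤17, 4·1+2·2=8≤12, objective 24.
(p,q)=(2,1): 5·2+6·1=16≤17, 4·2+2·1=10≤12, objective 21.
(p,q)=(0,2): 5·0+6·2=12≤17, 4·0+2·2=4≤12, objective 18.
Maximum is 24 at (p,q)=(1,2).

24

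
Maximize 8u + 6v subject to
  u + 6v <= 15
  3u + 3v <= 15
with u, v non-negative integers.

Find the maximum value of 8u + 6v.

40

(u,v)=(5,0): 1·5+6·0=5≤15, 3·5+3·0=15≤15, objective 40.
(u,v)=(4,1): 1·4+6·1=10≤15, 3·4+3·1=15≤15, objective 38.
(u,v)=(4,0): 1·4+6·0=4≤15, 3·4+3·0=12≤15, objective 32.
Maximum is 40 at (u,v)=(5,0).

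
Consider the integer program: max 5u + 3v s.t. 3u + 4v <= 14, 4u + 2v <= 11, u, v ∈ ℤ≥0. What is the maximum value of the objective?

13

The continuous relaxation peaks at (1.6, 2.3) with value 14.90; rounding to a feasible lattice point costs some objective.
(u,v)=(2,1): 3·2+4·1=10≤14, 4·2+2·1=10≤11, objective 13.
(u,v)=(1,2): 3·1+4·2=11≤14, 4·1+2·2=8≤11, objective 11.
Maximum is 13 at (u,v)=(2,1).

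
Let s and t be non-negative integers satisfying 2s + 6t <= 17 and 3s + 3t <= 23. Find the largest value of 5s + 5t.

The continuous relaxation peaks at (7.67, 0) with value 38.33; rounding to a feasible lattice point costs some objective.
(s,t)=(7,0): 2·7+6·0=14≤17, 3·7+3·0=21≤23, objective 35.
(s,t)=(6,0): 2·6+6·0=12≤17, 3·6+3·0=18≤23, objective 30.
No feasible integer point exceeds 35.

35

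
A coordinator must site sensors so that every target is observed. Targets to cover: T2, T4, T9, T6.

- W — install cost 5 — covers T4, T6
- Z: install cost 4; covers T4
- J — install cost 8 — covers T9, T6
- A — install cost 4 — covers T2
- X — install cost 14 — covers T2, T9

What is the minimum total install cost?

16

The greedy cost-per-new-target heuristic would pick W, A, and J for 17, but a cheaper cover exists.
Choose Z, J, and A: together they cover T2, T4, T9, T6 — every target.
Total install cost: 4 + 8 + 4 = 16.
No cover costs less than 16.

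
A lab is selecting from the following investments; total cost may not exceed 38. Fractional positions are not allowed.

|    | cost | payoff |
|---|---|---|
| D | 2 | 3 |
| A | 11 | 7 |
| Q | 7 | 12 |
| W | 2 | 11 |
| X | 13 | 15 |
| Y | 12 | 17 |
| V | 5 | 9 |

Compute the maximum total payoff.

This is an integer program with binary decision variables.
Take D, Q, W, X, and Y: cost 2 + 7 + 2 + 13 + 12 = 36 ≤ 38, payoff 3 + 12 + 11 + 15 + 17 = 58.
No other feasible combination does better.

58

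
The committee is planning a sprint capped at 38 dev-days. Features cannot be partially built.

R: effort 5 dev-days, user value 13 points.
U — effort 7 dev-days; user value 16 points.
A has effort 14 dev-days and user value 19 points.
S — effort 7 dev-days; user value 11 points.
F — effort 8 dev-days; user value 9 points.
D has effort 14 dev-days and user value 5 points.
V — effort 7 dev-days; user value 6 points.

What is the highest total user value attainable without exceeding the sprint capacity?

59

R + U + A + F: effort 5 + 7 + 14 + 8 = 34 ≤ 38, user value 13 + 16 + 19 + 9 = 57.
R + U + A + S: effort 5 + 7 + 14 + 7 = 33 ≤ 38, user value 13 + 16 + 19 + 11 = 59.
Best is R, U, A, and S with total user value 59.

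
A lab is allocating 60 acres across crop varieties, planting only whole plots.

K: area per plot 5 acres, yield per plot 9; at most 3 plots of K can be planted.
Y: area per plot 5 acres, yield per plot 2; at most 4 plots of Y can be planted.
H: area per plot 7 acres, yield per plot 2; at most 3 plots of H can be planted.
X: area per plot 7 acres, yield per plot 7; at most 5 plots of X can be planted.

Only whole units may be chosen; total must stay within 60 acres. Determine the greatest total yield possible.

66

This is a bounded integer knapsack.
K has the best ratio (9/5); taking only K gives at most 3×9 = 27 (stopped by the supply cap of 3).
Mixing does better — 3×K, 2×Y, and 5×X: area 60 ≤ 60, yield 3·9 + 2·2 + 5·7 = 66.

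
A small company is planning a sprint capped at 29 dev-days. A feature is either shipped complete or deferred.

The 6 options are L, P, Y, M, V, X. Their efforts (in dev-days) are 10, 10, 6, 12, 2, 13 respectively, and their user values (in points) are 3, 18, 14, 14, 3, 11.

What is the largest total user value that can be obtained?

46

Treat it as a binary knapsack problem.
Allowing fractional choices, the relaxed optimum would be about 47.8, but features are indivisible.
P + Y + M: effort 10 + 6 + 12 = 28 ≤ 29, user value 18 + 14 + 14 = 46.
P + Y + X: effort 10 + 6 + 13 = 29 ≤ 29, user value 18 + 14 + 11 = 43.
Best is P, Y, and M with total user value 46.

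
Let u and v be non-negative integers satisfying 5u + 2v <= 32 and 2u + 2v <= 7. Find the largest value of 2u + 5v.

15

(u,v)=(0,3) is feasible, giving 15.
(u,v)=(1,2) is feasible, giving 12.
No feasible integer point exceeds 15.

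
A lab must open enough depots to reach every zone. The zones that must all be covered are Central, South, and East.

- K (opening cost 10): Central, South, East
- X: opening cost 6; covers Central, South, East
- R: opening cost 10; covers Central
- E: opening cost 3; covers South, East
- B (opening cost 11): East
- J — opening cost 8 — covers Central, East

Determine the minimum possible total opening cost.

6

This is an integer covering problem.
X alone covers Central, South, East — every zone.
Total opening cost: 6.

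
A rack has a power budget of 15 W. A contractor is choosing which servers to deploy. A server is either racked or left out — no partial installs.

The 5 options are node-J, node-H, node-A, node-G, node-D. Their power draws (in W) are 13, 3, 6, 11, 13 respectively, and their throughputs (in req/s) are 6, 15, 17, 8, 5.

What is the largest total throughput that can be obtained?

32

node-H + node-A: power draw 3 + 6 = 9 ≤ 15, throughput 15 + 17 = 32.
node-H + node-G: power draw 3 + 11 = 14 ≤ 15, throughput 15 + 8 = 23.
node-A: power draw 6 ≤ 15, throughput 17.
Best is node-H and node-A with total throughput 32.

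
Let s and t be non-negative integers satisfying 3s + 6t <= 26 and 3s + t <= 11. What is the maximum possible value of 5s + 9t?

37

Relaxing integrality, the LP optimum is 40.33 at (s,t) = (2.67, 3), which is not an integer point.
(s,t)=(2,3): 3·2+6·3=24≤26, 3·2+1·3=9≤11, objective 37.
(s,t)=(3,2): 3·3+6·2=21≤26, 3·3+1·2=11≤11, objective 33.
(s,t)=(1,3): 3·1+6·3=21≤26, 3·1+1·3=6≤11, objective 32.
Maximum is 37 at (s,t)=(2,3).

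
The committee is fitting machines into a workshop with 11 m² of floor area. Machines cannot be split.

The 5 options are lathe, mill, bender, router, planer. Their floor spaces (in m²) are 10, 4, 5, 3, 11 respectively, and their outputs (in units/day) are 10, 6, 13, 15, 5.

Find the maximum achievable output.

28

Allowing fractional choices, the relaxed optimum would be about 32.5, but machines are indivisible.
bender + router: floor space 5 + 3 = 8 ≤ 11, output 13 + 15 = 28.
mill + bender: floor space 4 + 5 = 9 ≤ 11, output 6 + 13 = 19.
mill + router: floor space 4 + 3 = 7 ≤ 11, output 6 + 15 = 21.
Best is bender and router with total output 28.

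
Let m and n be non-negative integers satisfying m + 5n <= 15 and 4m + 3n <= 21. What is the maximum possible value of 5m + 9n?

33

(m,n)=(3,2): 1·3+5·2=13≤15, 4·3+3·2=18≤21, objective 33.
(m,n)=(4,1): 1·4+5·1=9≤15, 4·4+3·1=19≤21, objective 29.
Maximum is 33 at (m,n)=(3,2).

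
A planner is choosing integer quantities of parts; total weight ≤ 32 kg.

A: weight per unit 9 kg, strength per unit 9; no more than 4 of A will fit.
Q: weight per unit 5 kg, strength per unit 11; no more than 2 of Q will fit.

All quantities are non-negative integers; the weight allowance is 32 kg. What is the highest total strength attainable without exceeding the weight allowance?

40

3×A and 1×Q: weight 32 ≤ 32, strength 3·9 + 1·11 = 38.
2×A and 2×Q: weight 28 ≤ 32, strength 2·9 + 2·11 = 40.
Best is 40.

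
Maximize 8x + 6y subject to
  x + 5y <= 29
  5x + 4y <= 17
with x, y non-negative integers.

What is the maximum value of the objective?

26

Relaxing integrality, the LP optimum is 27.20 at (x,y) = (3.4, 0), which is not an integer point.
(x,y)=(1,3): 1·1+5·3=16≤29, 5·1+4·3=17≤17, objective 26.
(x,y)=(0,4): 1·0+5·4=20≤29, 5·0+4·4=16≤17, objective 24.
The best lattice point is (1,3), giving 26.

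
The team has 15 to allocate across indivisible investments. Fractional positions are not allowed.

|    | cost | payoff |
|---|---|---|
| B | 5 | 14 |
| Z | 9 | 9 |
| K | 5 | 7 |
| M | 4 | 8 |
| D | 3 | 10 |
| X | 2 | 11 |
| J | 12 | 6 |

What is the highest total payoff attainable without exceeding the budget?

Take B, M, D, and X: cost 5 + 4 + 3 + 2 = 14 ≤ 15, payoff 14 + 8 + 10 + 11 = 43.
No other feasible combination does better.

43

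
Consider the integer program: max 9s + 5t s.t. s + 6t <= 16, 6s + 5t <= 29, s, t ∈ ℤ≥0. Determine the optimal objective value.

The continuous relaxation peaks at (4.83, 0) with value 43.50; rounding to a feasible lattice point costs some objective.
(s,t)=(4,1): 1·4+6·1=10≤16, 6·4+5·1=29≤29, objective 41.
(s,t)=(3,2): 1·3+6·2=15≤16, 6·3+5·2=28≤29, objective 37.
(s,t)=(4,0): 1·4+6·0=4≤16, 6·4+5·0=24≤29, objective 36.
(s,t)=(3,1): 1·3+6·1=9≤16, 6·3+5·1=23≤29, objective 32.
No feasible integer point exceeds 41.

41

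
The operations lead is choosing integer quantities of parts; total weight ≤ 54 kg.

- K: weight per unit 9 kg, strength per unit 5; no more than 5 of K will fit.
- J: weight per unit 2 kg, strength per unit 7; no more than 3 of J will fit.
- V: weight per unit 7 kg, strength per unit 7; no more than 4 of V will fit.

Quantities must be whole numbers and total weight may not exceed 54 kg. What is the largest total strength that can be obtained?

59

Take 2×K, 3×J, and 4×V: weight 52 ≤ 54, strength 2·5 + 3·7 + 4·7 = 59.
J has the best ratio (7/2) and is taken to its limit of 3; remaining capacity is filled optimally with the others.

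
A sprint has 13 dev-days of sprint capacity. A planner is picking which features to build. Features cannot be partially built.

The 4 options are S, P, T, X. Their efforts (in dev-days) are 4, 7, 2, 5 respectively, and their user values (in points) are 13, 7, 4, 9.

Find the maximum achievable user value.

26

Allowing fractional choices, the relaxed optimum would be about 28.0, but features are indivisible.
S + X: effort 4 + 5 = 9 ≤ 13, user value 13 + 9 = 22.
S + P + T: effort 4 + 7 + 2 = 13 ≤ 13, user value 13 + 7 + 4 = 24.
S + T + X: effort 4 + 2 + 5 = 11 ≤ 13, user value 13 + 4 + 9 = 26.
Best is S, T, and X with total user value 26.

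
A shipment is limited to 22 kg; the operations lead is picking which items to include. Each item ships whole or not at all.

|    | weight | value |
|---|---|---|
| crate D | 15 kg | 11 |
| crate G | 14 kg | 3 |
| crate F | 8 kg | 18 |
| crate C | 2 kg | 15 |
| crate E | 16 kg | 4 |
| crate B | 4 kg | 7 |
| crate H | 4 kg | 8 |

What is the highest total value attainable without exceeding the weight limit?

48

Treat it as a binary knapsack problem.
Take crate F, crate C, crate B, and crate H: weight 8 + 2 + 4 + 4 = 18 ≤ 22, value 18 + 15 + 7 + 8 = 48.
No other feasible combination does better.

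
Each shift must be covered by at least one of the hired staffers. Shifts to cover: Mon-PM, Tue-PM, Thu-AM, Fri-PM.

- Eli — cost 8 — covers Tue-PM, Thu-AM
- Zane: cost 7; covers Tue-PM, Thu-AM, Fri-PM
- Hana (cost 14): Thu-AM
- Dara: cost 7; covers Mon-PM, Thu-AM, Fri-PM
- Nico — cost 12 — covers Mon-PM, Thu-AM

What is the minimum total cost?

14

Choose Zane and Dara: together they cover Mon-PM, Tue-PM, Thu-AM, Fri-PM — every shift.
Total cost: 7 + 7 = 14.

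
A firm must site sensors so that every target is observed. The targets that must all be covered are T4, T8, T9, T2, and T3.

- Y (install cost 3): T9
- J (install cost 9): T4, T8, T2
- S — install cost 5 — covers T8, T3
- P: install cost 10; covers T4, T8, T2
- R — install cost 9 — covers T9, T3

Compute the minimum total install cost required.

17

Choose Y, J, and S: together they cover T4, T8, T9, T2, T3 — every target.
Total install cost: 3 + 9 + 5 = 17.
No cover costs less than 17.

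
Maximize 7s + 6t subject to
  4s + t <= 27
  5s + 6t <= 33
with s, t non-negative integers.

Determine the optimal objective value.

42

(s,t)=(6,0): 4·6+1·0=24≤27, 5·6+6·0=30≤33, objective 42.
(s,t)=(5,1): 4·5+1·1=21≤27, 5·5+6·1=31≤33, objective 41.
(s,t)=(5,0): 4·5+1·0=20≤27, 5·5+6·0=25≤33, objective 35.
Maximum is 42 at (s,t)=(6,0).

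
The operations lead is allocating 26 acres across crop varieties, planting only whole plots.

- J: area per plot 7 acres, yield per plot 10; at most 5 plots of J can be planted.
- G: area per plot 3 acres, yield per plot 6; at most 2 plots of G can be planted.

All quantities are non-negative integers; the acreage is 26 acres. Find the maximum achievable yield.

36

G has the best ratio (6/3); taking only G gives at most 2×6 = 12 (stopped by the supply cap of 2).
Mixing does better — 3×J and 1×G: area 24 ≤ 26, yield 3·10 + 1·6 = 36.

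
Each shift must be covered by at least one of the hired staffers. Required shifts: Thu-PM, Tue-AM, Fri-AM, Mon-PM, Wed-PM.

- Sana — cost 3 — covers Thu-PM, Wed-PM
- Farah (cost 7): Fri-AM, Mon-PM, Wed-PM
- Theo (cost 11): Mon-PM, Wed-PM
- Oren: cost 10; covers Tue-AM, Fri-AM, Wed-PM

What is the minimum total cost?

Choose Sana, Farah, and Oren: together they cover Thu-PM, Tue-AM, Fri-AM, Mon-PM, Wed-PM — every shift.
Total cost: 3 + 7 + 10 = 20.
No cover costs less than 20.

20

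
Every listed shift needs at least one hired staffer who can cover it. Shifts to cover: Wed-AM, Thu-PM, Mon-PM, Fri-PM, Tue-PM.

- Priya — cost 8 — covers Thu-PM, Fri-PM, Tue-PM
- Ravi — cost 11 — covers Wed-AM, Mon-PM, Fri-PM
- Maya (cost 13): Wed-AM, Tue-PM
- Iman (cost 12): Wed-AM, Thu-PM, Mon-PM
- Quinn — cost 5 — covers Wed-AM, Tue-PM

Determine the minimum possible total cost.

This is an integer covering problem.
The greedy cost-per-new-shift heuristic would pick Quinn, Priya, and Ravi for 24, but a cheaper cover exists.
Choose Priya and Ravi: together they cover Wed-AM, Thu-PM, Mon-PM, Fri-PM, Tue-PM — every shift.
Total cost: 8 + 11 = 19.
No cover costs less than 19.

19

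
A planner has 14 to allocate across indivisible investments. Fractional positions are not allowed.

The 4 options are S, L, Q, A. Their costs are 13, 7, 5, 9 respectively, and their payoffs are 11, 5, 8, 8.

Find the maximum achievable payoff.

16

Take Q and A: cost 5 + 9 = 14 ≤ 14, payoff 8 + 8 = 16.
No other feasible combination does better.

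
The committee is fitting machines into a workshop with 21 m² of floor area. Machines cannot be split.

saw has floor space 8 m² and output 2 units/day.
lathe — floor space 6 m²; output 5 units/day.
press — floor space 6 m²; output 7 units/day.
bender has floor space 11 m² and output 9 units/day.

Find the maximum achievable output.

16

Allowing fractional choices, the relaxed optimum would be about 19.4, but machines are indivisible.
saw + lathe + press: floor space 8 + 6 + 6 = 20 ≤ 21, output 2 + 5 + 7 = 14.
press + bender: floor space 6 + 11 = 17 ≤ 21, output 7 + 9 = 16.
lathe + bender: floor space 6 + 11 = 17 ≤ 21, output 5 + 9 = 14.
Best is press and bender with total output 16.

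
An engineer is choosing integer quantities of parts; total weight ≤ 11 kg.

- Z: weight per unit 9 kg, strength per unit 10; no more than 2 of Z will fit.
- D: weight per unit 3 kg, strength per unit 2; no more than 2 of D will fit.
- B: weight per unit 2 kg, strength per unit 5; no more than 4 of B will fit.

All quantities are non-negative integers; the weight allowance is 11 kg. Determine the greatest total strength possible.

22

This is a bounded integer knapsack.
1×D and 4×B: weight 11 ≤ 11, strength 1·2 + 4·5 = 22.
4×B: weight 8 ≤ 11, strength 4·5 = 20.
Best is 22.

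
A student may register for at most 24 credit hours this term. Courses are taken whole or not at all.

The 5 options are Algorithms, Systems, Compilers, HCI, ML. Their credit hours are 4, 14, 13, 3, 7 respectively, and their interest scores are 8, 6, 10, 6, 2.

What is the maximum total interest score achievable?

Take Algorithms, Compilers, and HCI: credit hours 4 + 13 + 3 = 20 ≤ 24, interest score 8 + 10 + 6 = 24.
No other feasible combination does better.

24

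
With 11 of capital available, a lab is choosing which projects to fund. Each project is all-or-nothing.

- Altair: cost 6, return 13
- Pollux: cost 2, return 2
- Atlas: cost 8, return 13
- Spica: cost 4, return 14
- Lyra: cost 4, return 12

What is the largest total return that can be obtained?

28

Allowing fractional choices, the relaxed optimum would be about 32.5, but projects are indivisible.
Pollux + Spica + Lyra: cost 2 + 4 + 4 = 10 ≤ 11, return 2 + 14 + 12 = 28.
Altair + Spica: cost 6 + 4 = 10 ≤ 11, return 13 + 14 = 27.
Spica + Lyra: cost 4 + 4 = 8 ≤ 11, return 14 + 12 = 26.
Best is Pollux, Spica, and Lyra with total return 28.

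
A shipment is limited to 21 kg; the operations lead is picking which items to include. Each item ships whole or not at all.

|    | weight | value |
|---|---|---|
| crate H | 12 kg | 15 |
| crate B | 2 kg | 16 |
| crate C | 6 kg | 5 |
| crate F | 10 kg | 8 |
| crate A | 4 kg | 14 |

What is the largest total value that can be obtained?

Allowing fractional choices, the relaxed optimum would be about 47.5, but items are indivisible.
crate B + crate F + crate A: weight 2 + 10 + 4 = 16 ≤ 21, value 16 + 8 + 14 = 38.
crate H + crate B + crate C: weight 12 + 2 + 6 = 20 ≤ 21, value 15 + 16 + 5 = 36.
crate H + crate B + crate A: weight 12 + 2 + 4 = 18 ≤ 21, value 15 + 16 + 14 = 45.
Best is crate H, crate B, and crate A with total value 45.

45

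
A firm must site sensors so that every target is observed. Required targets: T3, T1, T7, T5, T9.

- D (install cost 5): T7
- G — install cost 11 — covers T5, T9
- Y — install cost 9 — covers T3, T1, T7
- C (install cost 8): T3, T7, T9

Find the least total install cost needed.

20

Choose G and Y: together they cover T3, T1, T7, T5, T9 — every target.
Total install cost: 11 + 9 = 20.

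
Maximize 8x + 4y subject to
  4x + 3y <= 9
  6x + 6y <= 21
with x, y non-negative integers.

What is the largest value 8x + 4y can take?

16

The continuous relaxation peaks at (2.25, 0) with value 18.00; rounding to a feasible lattice point costs some objective.
(x,y)=(2,0): 4·2+3·0=8≤9, 6·2+6·0=12≤21, objective 16.
(x,y)=(1,1): 4·1+3·1=7≤9, 6·1+6·1=12≤21, objective 12.
(x,y)=(1,0): 4·1+3·0=4≤9, 6·1+6·0=6≤21, objective 8.
The best lattice point is (2,0), giving 16.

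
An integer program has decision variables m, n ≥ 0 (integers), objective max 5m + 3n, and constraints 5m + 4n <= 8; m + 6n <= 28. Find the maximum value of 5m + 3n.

6

Relaxing integrality, the LP optimum is 8.00 at (m,n) = (1.6, 0), which is not an integer point.
(m,n)=(0,2): 5·0+4·2=8≤8, 1·0+6·2=12≤28, objective 6.
(m,n)=(1,0): 5·1+4·0=5≤8, 1·1+6·0=1≤28, objective 5.
(m,n)=(0,1): 5·0+4·1=4≤8, 1·0+6·1=6≤28, objective 3.
(m,n)=(0,0): 5·0+4·0=0≤8, 1·0+6·0=0≤28, objective 0.
The best lattice point is (0,2), giving 6.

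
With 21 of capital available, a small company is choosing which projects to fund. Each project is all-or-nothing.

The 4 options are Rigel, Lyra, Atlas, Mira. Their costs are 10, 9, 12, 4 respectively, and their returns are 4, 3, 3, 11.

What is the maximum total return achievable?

Allowing fractional choices, the relaxed optimum would be about 17.3, but projects are indivisible.
Lyra + Mira: cost 9 + 4 = 13 ≤ 21, return 3 + 11 = 14.
Rigel + Mira: cost 10 + 4 = 14 ≤ 21, return 4 + 11 = 15.
Best is Rigel and Mira with total return 15.

15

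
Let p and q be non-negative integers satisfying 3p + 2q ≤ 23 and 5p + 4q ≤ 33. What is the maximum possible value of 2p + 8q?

Relaxing integrality, the LP optimum is 66.00 at (p,q) = (0, 8.25), which is not an integer point.
(p,q)=(0,8): 3·0+2·8=16≤23, 5·0+4·8=32≤33, objective 64.
(p,q)=(1,7): 3·1+2·7=17≤23, 5·1+4·7=33≤33, objective 58.
(p,q)=(0,7): 3·0+2·7=14≤23, 5·0+4·7=28≤33, objective 56.
Maximum is 64 at (p,q)=(0,8).

64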